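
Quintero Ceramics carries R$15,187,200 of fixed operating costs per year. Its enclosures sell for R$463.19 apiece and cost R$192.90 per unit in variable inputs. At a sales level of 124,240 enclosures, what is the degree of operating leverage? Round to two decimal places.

1.83

Contribution at this volume is 124,240 × R$270.29 = R$33,580,829.60.
Subtracting fixed costs: EBIT = R$33,580,829.60 − R$15,187,200 = R$18,393,629.60.
Degree of operating leverage = R$33,580,829.60 / R$18,393,629.60 = 1.8257.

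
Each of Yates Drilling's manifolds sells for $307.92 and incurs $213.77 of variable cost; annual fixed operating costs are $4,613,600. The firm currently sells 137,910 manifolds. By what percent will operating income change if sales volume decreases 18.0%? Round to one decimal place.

-27.9%

At 137,910 units, contribution = 137,910 × $94.15 = $12,984,226.50.
Subtracting fixed costs: EBIT = $12,984,226.50 − $4,613,600 = $8,370,626.50.
So DOL = total CM / EBIT = $12,984,226.50 / $8,370,626.50 = 1.5512.
So EBIT moves 1.5512 × (-18.0%) = -27.9%.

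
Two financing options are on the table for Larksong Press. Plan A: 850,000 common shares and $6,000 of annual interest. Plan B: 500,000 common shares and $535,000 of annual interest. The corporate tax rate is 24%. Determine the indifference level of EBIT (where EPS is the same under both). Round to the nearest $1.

At indifference, (EBIT − 6,000)(1 − t)/850,000 = (EBIT − 535,000)(1 − t)/500,000.
The (1 − t) factor cancels: (EBIT − 6,000) × 500,000 = (EBIT − 535,000) × 850,000.
EBIT × (850,000 − 500,000) = 535,000 × 850,000 − 6,000 × 500,000 = 451,750,000,000, so EBIT = 451,750,000,000 ÷ 350,000 = 1,290,714.29.

$1,290,714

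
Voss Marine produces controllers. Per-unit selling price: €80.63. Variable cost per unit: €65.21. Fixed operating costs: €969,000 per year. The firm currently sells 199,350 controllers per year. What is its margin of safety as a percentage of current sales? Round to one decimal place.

68.5%

Unit CM = price − variable cost = €80.63 − €65.21 = €15.42. Break-even units = €969,000 ÷ €15.42 = 62,840.47; break-even revenue = 62,840.47 × €80.63 = €5,066,826.85.
Current sales = 199,350 × €80.63 = €16,073,590.50.
Margin of safety = (€16,073,590.50 − €5,066,826.85) ÷ €16,073,590.50 = 68.5%.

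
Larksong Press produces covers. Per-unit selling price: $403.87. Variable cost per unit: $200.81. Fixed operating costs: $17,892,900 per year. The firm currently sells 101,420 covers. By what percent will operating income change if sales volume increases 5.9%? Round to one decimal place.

+45.0%

Contribution at this volume is 101,420 × $203.06 = $20,594,345.20.
Operating income = contribution − fixed costs = $20,594,345.20 − $17,892,900 = $2,701,445.20.
Degree of operating leverage = $20,594,345.20 / $2,701,445.20 = 7.6235.
So EBIT moves 7.6235 × (+5.9%) = +45.0%.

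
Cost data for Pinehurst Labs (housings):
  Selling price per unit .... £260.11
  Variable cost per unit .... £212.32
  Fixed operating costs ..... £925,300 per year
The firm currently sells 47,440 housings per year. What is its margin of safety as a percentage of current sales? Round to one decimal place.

59.2%

Contribution margin per unit = £260.11 − £212.32 = £47.79. Break-even units = £925,300 ÷ £47.79 = 19,361.79; break-even revenue = 19,361.79 × £260.11 = £5,036,195.50.
Current sales = 47,440 × £260.11 = £12,339,618.40.
Margin of safety = (£12,339,618.40 − £5,036,195.50) ÷ £12,339,618.40 = 59.2%.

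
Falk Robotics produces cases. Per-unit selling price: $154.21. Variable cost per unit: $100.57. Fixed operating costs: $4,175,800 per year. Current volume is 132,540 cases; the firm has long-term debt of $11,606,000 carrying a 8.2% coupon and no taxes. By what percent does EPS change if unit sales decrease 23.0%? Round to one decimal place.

Contribution at this volume is 132,540 × $53.64 = $7,109,445.60.
Subtracting fixed costs: EBIT = $7,109,445.60 − $4,175,800 = $2,933,645.60.
After interest of $951,692.00, pre-tax earnings = $1,981,953.60.
DCL = total CM / (EBIT − I) = $7,109,445.60 / $1,981,953.60 = 3.5871.
EPS therefore changes by 3.5871 × (-23.0%) = -82.5%.

-82.5%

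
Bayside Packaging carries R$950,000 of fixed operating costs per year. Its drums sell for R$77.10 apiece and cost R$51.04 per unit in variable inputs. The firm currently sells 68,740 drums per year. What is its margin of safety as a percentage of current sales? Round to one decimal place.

Each unit contributes R$77.10 − R$51.04 = R$26.06. Break-even units = R$950,000 ÷ R$26.06 = 36,454.34; break-even revenue = 36,454.34 × R$77.10 = R$2,810,629.32.
Actual sales revenue = 68,740 × R$77.10 = R$5,299,854.00.
Margin of safety = (R$5,299,854.00 − R$2,810,629.32) ÷ R$5,299,854.00 = 47.0%.

47.0%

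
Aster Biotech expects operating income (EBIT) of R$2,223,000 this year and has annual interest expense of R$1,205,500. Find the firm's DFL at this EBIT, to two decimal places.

Interest = R$1,205,500.00.
Degree of financial leverage = EBIT / (EBIT − interest) = R$2,223,000 / R$1,017,500.00 = 2.1848.

2.18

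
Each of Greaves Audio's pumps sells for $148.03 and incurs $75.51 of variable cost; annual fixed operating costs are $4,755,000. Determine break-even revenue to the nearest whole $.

CM per unit = $148.03 − $75.51 = $72.52; CM ratio = $72.52 / $148.03 = 0.4899.
Break-even revenue = fixed costs × price ÷ CM = $4,755,000 × $148.03 ÷ $72.52 = $9,706,049.

$9,706,049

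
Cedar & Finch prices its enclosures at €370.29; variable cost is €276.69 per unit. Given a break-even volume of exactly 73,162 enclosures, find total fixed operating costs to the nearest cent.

€6,847,963.20

Each unit contributes €370.29 − €276.69 = €93.60.
Since BE = FC / CM, FC = 73,162 × €93.60 = €6,847,963.20.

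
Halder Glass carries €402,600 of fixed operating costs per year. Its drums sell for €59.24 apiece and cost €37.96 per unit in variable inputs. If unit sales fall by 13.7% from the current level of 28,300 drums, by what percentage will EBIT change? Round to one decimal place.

At 28,300 units, contribution = 28,300 × €21.28 = €602,224.00.
Subtracting fixed costs: EBIT = €602,224.00 − €402,600 = €199,624.00.
Degree of operating leverage = €602,224.00 / €199,624.00 = 3.0168.
Operating income changes by 3.0168 × -13.7% = -41.3%.

-41.3%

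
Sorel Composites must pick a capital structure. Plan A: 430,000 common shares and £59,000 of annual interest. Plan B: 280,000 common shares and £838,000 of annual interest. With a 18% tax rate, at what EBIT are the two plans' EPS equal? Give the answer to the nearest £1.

Set EPS_A = EPS_B: (EBIT − £59,000)(1 − 0.18) ÷ 430,000 = (EBIT − £838,000)(1 − 0.18) ÷ 280,000.
The (1 − t) factor cancels: (EBIT − 59,000) × 280,000 = (EBIT − 838,000) × 430,000.
EBIT × (430,000 − 280,000) = 838,000 × 430,000 − 59,000 × 280,000 = 343,820,000,000, so EBIT = 343,820,000,000 ÷ 150,000 = 2,292,133.33.

£2,292,133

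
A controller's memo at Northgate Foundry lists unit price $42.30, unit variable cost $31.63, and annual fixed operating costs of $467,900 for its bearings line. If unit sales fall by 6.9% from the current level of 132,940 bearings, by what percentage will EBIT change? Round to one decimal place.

-10.3%

Total contribution margin = 132,940 × $10.67 = $1,418,469.80.
EBIT = $1,418,469.80 − $467,900 = $950,569.80.
So DOL = total CM / EBIT = $1,418,469.80 / $950,569.80 = 1.4922.
%ΔEBIT = DOL × %ΔSales = 1.4922 × -6.9% = -10.3%.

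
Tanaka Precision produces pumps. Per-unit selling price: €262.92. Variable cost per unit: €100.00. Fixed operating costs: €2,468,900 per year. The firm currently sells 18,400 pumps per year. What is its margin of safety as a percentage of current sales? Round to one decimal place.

17.6%

Unit CM = price − variable cost = €262.92 − €100.00 = €162.92. Break-even units = €2,468,900 ÷ €162.92 = 15,154.06; break-even revenue = 15,154.06 × €262.92 = €3,984,306.33.
Current sales = 18,400 × €262.92 = €4,837,728.00.
Margin of safety = (€4,837,728.00 − €3,984,306.33) ÷ €4,837,728.00 = 17.6%.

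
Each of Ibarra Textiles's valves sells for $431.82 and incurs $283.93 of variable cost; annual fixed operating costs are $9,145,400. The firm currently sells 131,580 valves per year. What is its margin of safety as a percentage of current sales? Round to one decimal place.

Contribution margin per unit = $431.82 − $283.93 = $147.89. Break-even units = $9,145,400 ÷ $147.89 = 61,839.20; break-even revenue = 61,839.20 × $431.82 = $26,703,405.42.
Actual sales revenue = 131,580 × $431.82 = $56,818,875.60.
Margin of safety = ($56,818,875.60 − $26,703,405.42) ÷ $56,818,875.60 = 53.0%.

53.0%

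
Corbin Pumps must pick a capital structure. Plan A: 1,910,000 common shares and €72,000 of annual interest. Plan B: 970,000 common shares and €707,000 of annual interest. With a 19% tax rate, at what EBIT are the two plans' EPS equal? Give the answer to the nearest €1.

€1,362,266

Set EPS_A = EPS_B: (EBIT − €72,000)(1 − 0.19) ÷ 1,910,000 = (EBIT − €707,000)(1 − 0.19) ÷ 970,000.
The (1 − t) factor cancels: (EBIT − 72,000) × 970,000 = (EBIT − 707,000) × 1,910,000.
EBIT × (1,910,000 − 970,000) = 707,000 × 1,910,000 − 72,000 × 970,000 = 1,280,530,000,000, so EBIT = 1,280,530,000,000 ÷ 940,000 = 1,362,265.96.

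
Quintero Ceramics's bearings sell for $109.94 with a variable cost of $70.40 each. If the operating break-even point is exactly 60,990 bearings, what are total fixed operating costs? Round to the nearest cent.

Each unit contributes $109.94 − $70.40 = $39.54.
Since BE = FC / CM, FC = 60,990 × $39.54 = $2,411,544.60.

$2,411,544.60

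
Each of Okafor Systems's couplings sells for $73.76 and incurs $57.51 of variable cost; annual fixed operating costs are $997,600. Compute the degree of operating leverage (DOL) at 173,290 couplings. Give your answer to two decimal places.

At 173,290 units, contribution = 173,290 × $16.25 = $2,815,962.50.
EBIT = $2,815,962.50 − $997,600 = $1,818,362.50.
So DOL = total CM / EBIT = $2,815,962.50 / $1,818,362.50 = 1.5486.

1.55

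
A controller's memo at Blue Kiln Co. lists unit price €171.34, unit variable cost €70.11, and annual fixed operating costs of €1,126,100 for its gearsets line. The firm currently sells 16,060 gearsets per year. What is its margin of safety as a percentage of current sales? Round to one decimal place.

Contribution margin per unit = €171.34 − €70.11 = €101.23. Break-even units = €1,126,100 ÷ €101.23 = 11,124.17; break-even revenue = 11,124.17 × €171.34 = €1,906,015.75.
Current sales = 16,060 × €171.34 = €2,751,720.40.
Margin of safety = (€2,751,720.40 − €1,906,015.75) ÷ €2,751,720.40 = 30.7%.

30.7%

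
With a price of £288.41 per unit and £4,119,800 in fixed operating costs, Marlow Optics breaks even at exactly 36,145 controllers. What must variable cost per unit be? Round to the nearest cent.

£174.43

Contribution per unit must be FC / Q = £4,119,800 / 36,145 = £113.9798.
Variable cost per unit = £288.41 − £113.9798 = £174.43.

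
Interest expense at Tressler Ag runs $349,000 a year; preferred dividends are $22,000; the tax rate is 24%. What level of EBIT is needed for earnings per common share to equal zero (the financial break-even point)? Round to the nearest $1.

Preferred dividends are paid after tax, so their pre-tax equivalent is $22,000 ÷ (1 − 0.24) = $28,947.37.
EPS = 0 when EBIT covers interest plus the pre-tax preferred burden: $349,000 + $28,947.37 = $377,947.37.

$377,947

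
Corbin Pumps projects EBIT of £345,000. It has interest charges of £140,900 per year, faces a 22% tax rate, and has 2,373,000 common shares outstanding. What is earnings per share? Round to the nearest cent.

£0.07

Pre-tax income = £345,000 − £140,900.00 = £204,100.00.
Net income = £204,100.00 × (1 − 0.22) = £159,198.00.
EPS = £159,198.00 ÷ 2,373,000 = £0.07.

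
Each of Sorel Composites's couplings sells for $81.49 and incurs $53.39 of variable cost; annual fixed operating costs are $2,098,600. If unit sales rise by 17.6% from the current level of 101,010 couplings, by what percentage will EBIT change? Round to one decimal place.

At 101,010 units, contribution = 101,010 × $28.10 = $2,838,381.00.
Operating income = contribution − fixed costs = $2,838,381.00 − $2,098,600 = $739,781.00.
So DOL = total CM / EBIT = $2,838,381.00 / $739,781.00 = 3.8368.
%ΔEBIT = DOL × %ΔSales = 3.8368 × +17.6% = +67.5%.

+67.5%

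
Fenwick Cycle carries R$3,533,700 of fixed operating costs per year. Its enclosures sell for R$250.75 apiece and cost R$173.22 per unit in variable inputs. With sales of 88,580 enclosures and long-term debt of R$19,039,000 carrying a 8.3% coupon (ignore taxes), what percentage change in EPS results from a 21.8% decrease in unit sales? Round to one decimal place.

-85.4%

At 88,580 units, contribution = 88,580 × R$77.53 = R$6,867,607.40.
EBIT = R$6,867,607.40 − R$3,533,700 = R$3,333,907.40.
After interest of R$1,580,237.00, pre-tax earnings = R$1,753,670.40.
Degree of combined leverage = contribution ÷ (EBIT − I) = R$6,867,607.40 ÷ R$1,753,670.40 = 3.9161.
%ΔEPS = DCL × %ΔSales = 3.9161 × -21.8% = -85.4%.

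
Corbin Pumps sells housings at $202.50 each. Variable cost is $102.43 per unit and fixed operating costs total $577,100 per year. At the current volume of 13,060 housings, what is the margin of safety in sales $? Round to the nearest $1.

Contribution margin per unit = $202.50 − $102.43 = $100.07. Break-even units = $577,100 ÷ $100.07 = 5,766.96; break-even revenue = 5,766.96 × $202.50 = $1,167,810.03.
Actual sales revenue = 13,060 × $202.50 = $2,644,650.00.
Margin of safety = $2,644,650.00 − $1,167,810.03 = $1,476,840.

$1,476,840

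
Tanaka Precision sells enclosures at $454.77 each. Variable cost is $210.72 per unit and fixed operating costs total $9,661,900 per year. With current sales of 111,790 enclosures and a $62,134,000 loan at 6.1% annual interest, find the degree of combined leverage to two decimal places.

1.97

Contribution at this volume is 111,790 × $244.05 = $27,282,349.50.
EBIT = $27,282,349.50 − $9,661,900 = $17,620,449.50. Interest = $3,790,174.00, so EBIT − I = $13,830,275.50.
Degree of total leverage = total CM / (EBIT − interest) = $27,282,349.50 / $13,830,275.50 = 1.9727.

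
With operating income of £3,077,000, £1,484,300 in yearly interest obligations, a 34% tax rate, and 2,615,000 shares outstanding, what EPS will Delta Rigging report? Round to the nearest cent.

£0.40

Pre-tax income = £3,077,000 − £1,484,300.00 = £1,592,700.00.
Net income = £1,592,700.00 × (1 − 0.34) = £1,051,182.00.
EPS = £1,051,182.00 ÷ 2,615,000 = £0.40.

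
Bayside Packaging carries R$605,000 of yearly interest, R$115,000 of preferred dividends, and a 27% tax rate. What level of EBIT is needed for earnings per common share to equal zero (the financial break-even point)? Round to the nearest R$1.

Grossing the preferred dividend up to pre-tax terms: R$115,000 / (1 − 0.27) = R$157,534.25.
EPS = 0 when EBIT covers interest plus the pre-tax preferred burden: R$605,000 + R$157,534.25 = R$762,534.25.

R$762,534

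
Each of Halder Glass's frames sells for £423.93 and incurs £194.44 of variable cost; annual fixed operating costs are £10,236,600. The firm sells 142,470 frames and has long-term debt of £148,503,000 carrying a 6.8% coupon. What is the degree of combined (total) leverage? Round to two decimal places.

2.65

At 142,470 units, contribution = 142,470 × £229.49 = £32,695,440.30.
Operating income = contribution − fixed costs = £32,695,440.30 − £10,236,600 = £22,458,840.30. Interest = £10,098,204.00.
DOL = £32,695,440.30 ÷ £22,458,840.30 = 1.4558; DFL = £22,458,840.30 ÷ £12,360,636.30 = 1.8170.
Combined leverage = 1.4558 × 1.8170 = 2.6452.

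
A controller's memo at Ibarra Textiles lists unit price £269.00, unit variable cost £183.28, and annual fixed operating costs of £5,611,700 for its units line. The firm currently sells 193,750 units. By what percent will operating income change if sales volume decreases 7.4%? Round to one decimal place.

-11.2%

Total contribution margin = 193,750 × £85.72 = £16,608,250.00.
EBIT = £16,608,250.00 − £5,611,700 = £10,996,550.00.
So DOL = total CM / EBIT = £16,608,250.00 / £10,996,550.00 = 1.5103.
So EBIT moves 1.5103 × (-7.4%) = -11.2%.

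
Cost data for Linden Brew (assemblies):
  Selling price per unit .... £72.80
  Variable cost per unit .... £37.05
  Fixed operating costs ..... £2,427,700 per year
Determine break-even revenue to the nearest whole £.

CM per unit = £72.80 − £37.05 = £35.75; CM ratio = £35.75 / £72.80 = 0.4911.
Break-even sales = FC ÷ CM ratio = £2,427,700 × £72.80 / £35.75 = £4,943,680.

£4,943,680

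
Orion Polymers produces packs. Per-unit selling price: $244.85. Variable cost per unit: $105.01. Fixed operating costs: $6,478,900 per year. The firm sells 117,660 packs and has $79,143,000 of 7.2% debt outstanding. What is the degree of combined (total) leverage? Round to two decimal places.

At 117,660 units, contribution = 117,660 × $139.84 = $16,453,574.40.
Subtracting fixed costs: EBIT = $16,453,574.40 − $6,478,900 = $9,974,674.40. Interest = $5,698,296.00.
DOL = $16,453,574.40 ÷ $9,974,674.40 = 1.6495; DFL = $9,974,674.40 ÷ $4,276,378.40 = 2.3325.
DCL = DOL × DFL = 1.6495 × 2.3325 = 3.8475.

3.85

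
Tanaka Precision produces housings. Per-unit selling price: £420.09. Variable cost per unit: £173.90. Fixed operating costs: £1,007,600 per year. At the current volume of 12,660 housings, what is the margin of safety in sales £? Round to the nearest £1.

£3,599,006

Contribution margin per unit = £420.09 − £173.90 = £246.19. Break-even units = £1,007,600 ÷ £246.19 = 4,092.77; break-even revenue = 4,092.77 × £420.09 = £1,719,333.38.
Current sales = 12,660 × £420.09 = £5,318,339.40.
Margin of safety = £5,318,339.40 − £1,719,333.38 = £3,599,006.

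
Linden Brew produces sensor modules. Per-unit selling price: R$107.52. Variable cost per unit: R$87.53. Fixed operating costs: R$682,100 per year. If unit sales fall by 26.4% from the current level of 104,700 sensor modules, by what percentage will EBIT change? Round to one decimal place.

Contribution at this volume is 104,700 × R$19.99 = R$2,092,953.00.
Subtracting fixed costs: EBIT = R$2,092,953.00 − R$682,100 = R$1,410,853.00.
Degree of operating leverage = R$2,092,953.00 / R$1,410,853.00 = 1.4835.
%ΔEBIT = DOL × %ΔSales = 1.4835 × -26.4% = -39.2%.

-39.2%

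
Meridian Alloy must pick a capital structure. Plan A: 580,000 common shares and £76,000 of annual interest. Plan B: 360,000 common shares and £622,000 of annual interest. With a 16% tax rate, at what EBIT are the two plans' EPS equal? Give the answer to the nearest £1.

£1,515,455

Set EPS_A = EPS_B: (EBIT − £76,000)(1 − 0.16) ÷ 580,000 = (EBIT − £622,000)(1 − 0.16) ÷ 360,000.
The (1 − t) factor cancels: (EBIT − 76,000) × 360,000 = (EBIT − 622,000) × 580,000.
Solving, EBIT = (622,000·580,000 − 76,000·360,000) / (580,000 − 360,000) = 333,400,000,000 / 220,000 = 1,515,454.55.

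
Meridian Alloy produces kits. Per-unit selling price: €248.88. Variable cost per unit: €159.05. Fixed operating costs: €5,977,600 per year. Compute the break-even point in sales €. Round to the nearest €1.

CM per unit = €248.88 − €159.05 = €89.83; CM ratio = €89.83 / €248.88 = 0.3609.
Break-even sales = FC ÷ CM ratio = €5,977,600 × €248.88 / €89.83 = €16,561,339.

€16,561,339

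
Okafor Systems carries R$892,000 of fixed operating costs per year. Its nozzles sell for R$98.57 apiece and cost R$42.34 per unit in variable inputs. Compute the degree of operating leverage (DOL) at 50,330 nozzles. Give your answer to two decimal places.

1.46

Total contribution margin = 50,330 × R$56.23 = R$2,830,055.90.
EBIT = R$2,830,055.90 − R$892,000 = R$1,938,055.90.
So DOL = total CM / EBIT = R$2,830,055.90 / R$1,938,055.90 = 1.4603.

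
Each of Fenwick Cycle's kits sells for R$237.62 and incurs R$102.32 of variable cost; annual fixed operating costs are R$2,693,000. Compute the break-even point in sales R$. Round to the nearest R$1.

Contribution margin per unit = R$237.62 − R$102.32 = R$135.30, a CM ratio of R$135.30 ÷ R$237.62 = 0.5694.
Break-even sales = FC ÷ CM ratio = R$2,693,000 × R$237.62 / R$135.30 = R$4,729,569.

R$4,729,569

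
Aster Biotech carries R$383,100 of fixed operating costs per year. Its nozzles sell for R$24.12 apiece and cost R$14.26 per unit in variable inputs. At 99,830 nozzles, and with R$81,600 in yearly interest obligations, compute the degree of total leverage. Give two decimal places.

1.89

At 99,830 units, contribution = 99,830 × R$9.86 = R$984,323.80.
Subtracting fixed costs: EBIT = R$984,323.80 − R$383,100 = R$601,223.80. Interest = R$81,600.00, so EBIT − I = R$519,623.80.
DCL = contribution ÷ (EBIT − I) = R$984,323.80 ÷ R$519,623.80 = 1.8943.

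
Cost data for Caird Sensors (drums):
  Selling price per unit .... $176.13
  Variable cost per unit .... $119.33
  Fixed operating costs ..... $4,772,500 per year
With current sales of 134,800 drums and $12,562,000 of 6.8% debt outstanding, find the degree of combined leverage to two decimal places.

At 134,800 units, contribution = 134,800 × $56.80 = $7,656,640.00.
Operating income = contribution − fixed costs = $7,656,640.00 − $4,772,500 = $2,884,140.00. Interest = $854,216.00.
DOL = $7,656,640.00 ÷ $2,884,140.00 = 2.6547; DFL = $2,884,140.00 ÷ $2,029,924.00 = 1.4208.
DCL = DOL × DFL = 2.6547 × 1.4208 = 3.7718.

3.77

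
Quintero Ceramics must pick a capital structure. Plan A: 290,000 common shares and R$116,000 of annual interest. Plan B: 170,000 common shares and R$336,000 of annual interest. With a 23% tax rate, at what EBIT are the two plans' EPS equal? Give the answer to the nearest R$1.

R$647,667

Set EPS_A = EPS_B: (EBIT − R$116,000)(1 − 0.23) ÷ 290,000 = (EBIT − R$336,000)(1 − 0.23) ÷ 170,000.
Cancelling (1 − t) and cross-multiplying: 170,000·(EBIT − 116,000) = 290,000·(EBIT − 336,000).
EBIT × (290,000 − 170,000) = 336,000 × 290,000 − 116,000 × 170,000 = 77,720,000,000, so EBIT = 77,720,000,000 ÷ 120,000 = 647,666.67.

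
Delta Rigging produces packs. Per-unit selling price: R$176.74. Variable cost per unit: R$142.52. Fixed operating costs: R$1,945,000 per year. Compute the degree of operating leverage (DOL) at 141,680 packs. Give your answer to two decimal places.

Contribution at this volume is 141,680 × R$34.22 = R$4,848,289.60.
EBIT = R$4,848,289.60 − R$1,945,000 = R$2,903,289.60.
Degree of operating leverage = R$4,848,289.60 / R$2,903,289.60 = 1.6699.

1.67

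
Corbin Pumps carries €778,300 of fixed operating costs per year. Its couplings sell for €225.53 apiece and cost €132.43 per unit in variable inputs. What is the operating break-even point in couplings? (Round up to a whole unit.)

Each unit contributes €225.53 − €132.43 = €93.10.
Break-even Q = €778,300 / €93.10 = 8,359.83 → 8,360 couplings.

8,360 couplings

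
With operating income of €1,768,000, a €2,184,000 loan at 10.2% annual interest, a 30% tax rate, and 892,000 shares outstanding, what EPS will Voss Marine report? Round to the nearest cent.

€1.21

Interest = €222,768.00, so EBT = €1,768,000 − €222,768.00 = €1,545,232.00.
After tax at 30%: net income = €1,545,232.00 × 0.70 = €1,081,662.40.
Per share: €1,081,662.40 / 892,000 shares = €1.21.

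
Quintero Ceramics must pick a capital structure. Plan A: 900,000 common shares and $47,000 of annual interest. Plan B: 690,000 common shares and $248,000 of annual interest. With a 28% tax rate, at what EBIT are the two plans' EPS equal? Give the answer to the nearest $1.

$908,429

At indifference, (EBIT − 47,000)(1 − t)/900,000 = (EBIT − 248,000)(1 − t)/690,000.
Cancelling (1 − t) and cross-multiplying: 690,000·(EBIT − 47,000) = 900,000·(EBIT − 248,000).
EBIT × (900,000 − 690,000) = 248,000 × 900,000 − 47,000 × 690,000 = 190,770,000,000, so EBIT = 190,770,000,000 ÷ 210,000 = 908,428.57.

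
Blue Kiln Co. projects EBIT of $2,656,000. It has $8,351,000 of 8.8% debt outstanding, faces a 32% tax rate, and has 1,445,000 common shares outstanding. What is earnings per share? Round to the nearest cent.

Pre-tax income = $2,656,000 − $734,888.00 = $1,921,112.00.
After tax at 32%: net income = $1,921,112.00 × 0.68 = $1,306,356.16.
Per share: $1,306,356.16 / 1,445,000 shares = $0.90.

$0.90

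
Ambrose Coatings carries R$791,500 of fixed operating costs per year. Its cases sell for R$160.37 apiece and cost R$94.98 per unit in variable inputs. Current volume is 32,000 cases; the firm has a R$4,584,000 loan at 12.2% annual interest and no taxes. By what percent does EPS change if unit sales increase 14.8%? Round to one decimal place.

+41.8%

Total contribution margin = 32,000 × R$65.39 = R$2,092,480.00.
Subtracting fixed costs: EBIT = R$2,092,480.00 − R$791,500 = R$1,300,980.00.
After interest of R$559,248.00, pre-tax earnings = R$741,732.00.
DCL = total CM / (EBIT − I) = R$2,092,480.00 / R$741,732.00 = 2.8211.
EPS therefore changes by 2.8211 × (+14.8%) = +41.8%.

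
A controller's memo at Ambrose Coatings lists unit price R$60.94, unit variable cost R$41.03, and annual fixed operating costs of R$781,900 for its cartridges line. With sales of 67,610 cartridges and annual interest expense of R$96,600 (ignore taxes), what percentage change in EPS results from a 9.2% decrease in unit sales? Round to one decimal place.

Contribution at this volume is 67,610 × R$19.91 = R$1,346,115.10.
Subtracting fixed costs: EBIT = R$1,346,115.10 − R$781,900 = R$564,215.10.
After interest of R$96,600.00, pre-tax earnings = R$467,615.10.
DCL = total CM / (EBIT − I) = R$1,346,115.10 / R$467,615.10 = 2.8787.
EPS therefore changes by 2.8787 × (-9.2%) = -26.5%.

-26.5%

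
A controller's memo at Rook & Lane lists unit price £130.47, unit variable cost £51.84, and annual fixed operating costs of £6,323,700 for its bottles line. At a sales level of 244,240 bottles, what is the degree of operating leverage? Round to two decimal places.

Total contribution margin = 244,240 × £78.63 = £19,204,591.20.
EBIT = £19,204,591.20 − £6,323,700 = £12,880,891.20.
So DOL = total CM / EBIT = £19,204,591.20 / £12,880,891.20 = 1.4909.

1.49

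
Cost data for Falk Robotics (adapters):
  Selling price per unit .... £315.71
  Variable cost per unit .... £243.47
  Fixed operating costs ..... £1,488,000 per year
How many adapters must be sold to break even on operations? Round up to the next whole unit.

Unit CM = price − variable cost = £315.71 − £243.47 = £72.24.
Break-even volume = fixed costs ÷ CM per unit = £1,488,000 ÷ £72.24 = 20,598.01, so 20,599 adapters.

20,599 adapters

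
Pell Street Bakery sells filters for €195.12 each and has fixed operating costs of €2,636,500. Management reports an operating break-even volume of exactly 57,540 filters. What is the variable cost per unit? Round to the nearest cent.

€149.30

Contribution per unit must be FC / Q = €2,636,500 / 57,540 = €45.8203.
Variable cost per unit = €195.12 − €45.8203 = €149.30.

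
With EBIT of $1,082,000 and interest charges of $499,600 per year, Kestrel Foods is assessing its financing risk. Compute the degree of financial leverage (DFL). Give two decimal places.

1.86

Annual interest charges come to $499,600.00.
Degree of financial leverage = EBIT / (EBIT − interest) = $1,082,000 / $582,400.00 = 1.8578.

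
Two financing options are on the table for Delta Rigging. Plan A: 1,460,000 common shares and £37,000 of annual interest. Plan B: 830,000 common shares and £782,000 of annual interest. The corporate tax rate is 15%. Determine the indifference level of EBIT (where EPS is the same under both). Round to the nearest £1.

£1,763,508

At indifference, (EBIT − 37,000)(1 − t)/1,460,000 = (EBIT − 782,000)(1 − t)/830,000.
Cancelling (1 − t) and cross-multiplying: 830,000·(EBIT − 37,000) = 1,460,000·(EBIT − 782,000).
Solving, EBIT = (782,000·1,460,000 − 37,000·830,000) / (1,460,000 − 830,000) = 1,111,010,000,000 / 630,000 = 1,763,507.94.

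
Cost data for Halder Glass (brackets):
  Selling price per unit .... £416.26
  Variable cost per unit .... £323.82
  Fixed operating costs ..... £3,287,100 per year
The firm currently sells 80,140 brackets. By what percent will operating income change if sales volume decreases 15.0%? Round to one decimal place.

At 80,140 units, contribution = 80,140 × £92.44 = £7,408,141.60.
EBIT = £7,408,141.60 − £3,287,100 = £4,121,041.60.
Degree of operating leverage = £7,408,141.60 / £4,121,041.60 = 1.7976.
%ΔEBIT = DOL × %ΔSales = 1.7976 × -15.0% = -27.0%.

-27.0%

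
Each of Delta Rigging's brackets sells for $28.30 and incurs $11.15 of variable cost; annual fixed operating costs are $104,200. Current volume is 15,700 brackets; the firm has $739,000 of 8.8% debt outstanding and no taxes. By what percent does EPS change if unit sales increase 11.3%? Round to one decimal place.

Contribution at this volume is 15,700 × $17.15 = $269,255.00.
Operating income = contribution − fixed costs = $269,255.00 − $104,200 = $165,055.00.
Interest = $65,032.00, so EBIT − I = $100,023.00.
Degree of combined leverage = contribution ÷ (EBIT − I) = $269,255.00 ÷ $100,023.00 = 2.6919.
%ΔEPS = DCL × %ΔSales = 2.6919 × +11.3% = +30.4%.

+30.4%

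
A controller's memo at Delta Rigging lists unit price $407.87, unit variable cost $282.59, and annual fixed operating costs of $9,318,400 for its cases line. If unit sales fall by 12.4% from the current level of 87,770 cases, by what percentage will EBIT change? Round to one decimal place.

Total contribution margin = 87,770 × $125.28 = $10,995,825.60.
Operating income = contribution − fixed costs = $10,995,825.60 − $9,318,400 = $1,677,425.60.
Degree of operating leverage = $10,995,825.60 / $1,677,425.60 = 6.5552.
%ΔEBIT = DOL × %ΔSales = 6.5552 × -12.4% = -81.3%.

-81.3%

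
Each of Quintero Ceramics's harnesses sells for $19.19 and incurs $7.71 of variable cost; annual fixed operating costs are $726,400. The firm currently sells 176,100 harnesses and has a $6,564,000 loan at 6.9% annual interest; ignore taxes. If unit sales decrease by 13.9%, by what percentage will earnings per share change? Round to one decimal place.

Total contribution margin = 176,100 × $11.48 = $2,021,628.00.
EBIT = $2,021,628.00 − $726,400 = $1,295,228.00.
Interest = $452,916.00, so EBIT − I = $842,312.00.
DCL = total CM / (EBIT − I) = $2,021,628.00 / $842,312.00 = 2.4001.
%ΔEPS = DCL × %ΔSales = 2.4001 × -13.9% = -33.4%.

-33.4%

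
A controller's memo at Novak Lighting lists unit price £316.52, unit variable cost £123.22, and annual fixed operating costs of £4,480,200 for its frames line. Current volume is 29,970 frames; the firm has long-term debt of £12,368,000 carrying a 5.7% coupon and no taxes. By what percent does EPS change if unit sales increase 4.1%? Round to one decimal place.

At 29,970 units, contribution = 29,970 × £193.30 = £5,793,201.00.
Subtracting fixed costs: EBIT = £5,793,201.00 − £4,480,200 = £1,313,001.00.
After interest of £704,976.00, pre-tax earnings = £608,025.00.
DCL = total CM / (EBIT − I) = £5,793,201.00 / £608,025.00 = 9.5279.
EPS therefore changes by 9.5279 × (+4.1%) = +39.1%.

+39.1%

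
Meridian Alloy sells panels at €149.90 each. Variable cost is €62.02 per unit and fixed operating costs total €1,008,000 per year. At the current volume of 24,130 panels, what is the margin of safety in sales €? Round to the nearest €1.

Contribution margin per unit = €149.90 − €62.02 = €87.88. Break-even units = €1,008,000 ÷ €87.88 = 11,470.19; break-even revenue = 11,470.19 × €149.90 = €1,719,380.97.
Actual sales revenue = 24,130 × €149.90 = €3,617,087.00.
Margin of safety = €3,617,087.00 − €1,719,380.97 = €1,897,706.

€1,897,706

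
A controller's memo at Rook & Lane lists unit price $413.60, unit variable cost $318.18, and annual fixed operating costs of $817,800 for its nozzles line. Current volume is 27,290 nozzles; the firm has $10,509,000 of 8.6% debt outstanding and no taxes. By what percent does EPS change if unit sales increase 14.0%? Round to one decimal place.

+41.3%

Total contribution margin = 27,290 × $95.42 = $2,604,011.80.
EBIT = $2,604,011.80 − $817,800 = $1,786,211.80.
After interest of $903,774.00, pre-tax earnings = $882,437.80.
Degree of combined leverage = contribution ÷ (EBIT − I) = $2,604,011.80 ÷ $882,437.80 = 2.9509.
%ΔEPS = DCL × %ΔSales = 2.9509 × +14.0% = +41.3%.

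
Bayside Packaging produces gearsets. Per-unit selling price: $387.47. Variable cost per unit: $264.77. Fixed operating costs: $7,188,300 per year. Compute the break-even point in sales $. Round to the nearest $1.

CM per unit = $387.47 − $264.77 = $122.70; CM ratio = $122.70 / $387.47 = 0.3167.
Break-even revenue = fixed costs × price ÷ CM = $7,188,300 × $387.47 ÷ $122.70 = $22,699,679.

$22,699,679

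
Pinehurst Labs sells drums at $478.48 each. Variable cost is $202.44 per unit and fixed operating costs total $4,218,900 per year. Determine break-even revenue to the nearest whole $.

CM per unit = $478.48 − $202.44 = $276.04; CM ratio = $276.04 / $478.48 = 0.5769.
Break-even sales = FC ÷ CM ratio = $4,218,900 × $478.48 / $276.04 = $7,312,923.

$7,312,923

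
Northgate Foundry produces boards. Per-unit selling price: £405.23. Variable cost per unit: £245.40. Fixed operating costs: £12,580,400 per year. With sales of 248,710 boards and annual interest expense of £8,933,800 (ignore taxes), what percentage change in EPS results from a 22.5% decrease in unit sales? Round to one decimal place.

Total contribution margin = 248,710 × £159.83 = £39,751,319.30.
Subtracting fixed costs: EBIT = £39,751,319.30 − £12,580,400 = £27,170,919.30.
Interest = £8,933,800.00, so EBIT − I = £18,237,119.30.
Degree of combined leverage = contribution ÷ (EBIT − I) = £39,751,319.30 ÷ £18,237,119.30 = 2.1797.
%ΔEPS = DCL × %ΔSales = 2.1797 × -22.5% = -49.0%.

-49.0%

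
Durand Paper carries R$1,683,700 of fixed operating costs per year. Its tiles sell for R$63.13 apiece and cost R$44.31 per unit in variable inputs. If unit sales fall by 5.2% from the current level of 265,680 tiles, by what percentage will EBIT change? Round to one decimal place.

-7.8%

Contribution at this volume is 265,680 × R$18.82 = R$5,000,097.60.
EBIT = R$5,000,097.60 − R$1,683,700 = R$3,316,397.60.
Degree of operating leverage = R$5,000,097.60 / R$3,316,397.60 = 1.5077.
Operating income changes by 1.5077 × -5.2% = -7.8%.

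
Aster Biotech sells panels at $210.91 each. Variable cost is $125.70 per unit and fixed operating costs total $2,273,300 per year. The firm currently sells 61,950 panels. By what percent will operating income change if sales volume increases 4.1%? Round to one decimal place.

Total contribution margin = 61,950 × $85.21 = $5,278,759.50.
Operating income = contribution − fixed costs = $5,278,759.50 − $2,273,300 = $3,005,459.50.
So DOL = total CM / EBIT = $5,278,759.50 / $3,005,459.50 = 1.7564.
So EBIT moves 1.7564 × (+4.1%) = +7.2%.

+7.2%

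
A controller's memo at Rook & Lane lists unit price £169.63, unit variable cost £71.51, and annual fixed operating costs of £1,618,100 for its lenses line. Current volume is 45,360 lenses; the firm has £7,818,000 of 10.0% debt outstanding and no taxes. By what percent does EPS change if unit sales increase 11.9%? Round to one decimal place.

+25.8%

Total contribution margin = 45,360 × £98.12 = £4,450,723.20.
Subtracting fixed costs: EBIT = £4,450,723.20 − £1,618,100 = £2,832,623.20.
After interest of £781,800.00, pre-tax earnings = £2,050,823.20.
Degree of combined leverage = contribution ÷ (EBIT − I) = £4,450,723.20 ÷ £2,050,823.20 = 2.1702.
EPS therefore changes by 2.1702 × (+11.9%) = +25.8%.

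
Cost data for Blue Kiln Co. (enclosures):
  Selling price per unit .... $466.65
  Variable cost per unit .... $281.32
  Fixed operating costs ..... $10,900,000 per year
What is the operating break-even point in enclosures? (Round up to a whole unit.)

58,815 enclosures

Contribution margin per unit = $466.65 − $281.32 = $185.33.
Units to break even: $10,900,000 ÷ $185.33 = 58,814.01, rounded up to 58,815.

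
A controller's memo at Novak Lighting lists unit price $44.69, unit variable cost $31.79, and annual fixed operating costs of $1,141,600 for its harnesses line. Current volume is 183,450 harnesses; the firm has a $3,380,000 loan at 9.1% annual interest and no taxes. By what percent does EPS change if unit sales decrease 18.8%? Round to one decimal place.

-48.5%

Total contribution margin = 183,450 × $12.90 = $2,366,505.00.
Operating income = contribution − fixed costs = $2,366,505.00 − $1,141,600 = $1,224,905.00.
Interest = $307,580.00, so EBIT − I = $917,325.00.
DCL = total CM / (EBIT − I) = $2,366,505.00 / $917,325.00 = 2.5798.
EPS therefore changes by 2.5798 × (-18.8%) = -48.5%.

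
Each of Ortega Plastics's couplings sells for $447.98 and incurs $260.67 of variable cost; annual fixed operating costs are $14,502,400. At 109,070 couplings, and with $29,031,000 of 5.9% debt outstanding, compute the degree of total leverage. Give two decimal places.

4.85

At 109,070 units, contribution = 109,070 × $187.31 = $20,429,901.70.
Operating income = contribution − fixed costs = $20,429,901.70 − $14,502,400 = $5,927,501.70. Interest = $1,712,829.00.
DOL = $20,429,901.70 ÷ $5,927,501.70 = 3.4466; DFL = $5,927,501.70 ÷ $4,214,672.70 = 1.4064.
Combined leverage = 3.4466 × 1.4064 = 4.8473.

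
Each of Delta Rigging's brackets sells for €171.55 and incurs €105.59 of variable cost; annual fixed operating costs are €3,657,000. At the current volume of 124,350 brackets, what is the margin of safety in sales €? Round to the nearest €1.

Each unit contributes €171.55 − €105.59 = €65.96. Break-even units = €3,657,000 ÷ €65.96 = 55,442.69; break-even revenue = 55,442.69 × €171.55 = €9,511,193.91.
Actual sales revenue = 124,350 × €171.55 = €21,332,242.50.
Margin of safety = €21,332,242.50 − €9,511,193.91 = €11,821,049.

€11,821,049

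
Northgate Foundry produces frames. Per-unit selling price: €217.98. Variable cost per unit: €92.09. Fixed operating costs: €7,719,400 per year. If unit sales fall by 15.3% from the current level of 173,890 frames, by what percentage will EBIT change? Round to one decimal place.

-23.6%

At 173,890 units, contribution = 173,890 × €125.89 = €21,891,012.10.
Subtracting fixed costs: EBIT = €21,891,012.10 − €7,719,400 = €14,171,612.10.
DOL = contribution ÷ EBIT = €21,891,012.10 ÷ €14,171,612.10 = 1.5447.
Operating income changes by 1.5447 × -15.3% = -23.6%.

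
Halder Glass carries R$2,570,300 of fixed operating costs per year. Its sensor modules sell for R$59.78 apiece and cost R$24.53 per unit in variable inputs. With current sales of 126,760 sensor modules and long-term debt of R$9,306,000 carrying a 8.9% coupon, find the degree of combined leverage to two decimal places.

Total contribution margin = 126,760 × R$35.25 = R$4,468,290.00.
Subtracting fixed costs: EBIT = R$4,468,290.00 − R$2,570,300 = R$1,897,990.00. Interest = R$828,234.00.
DOL = R$4,468,290.00 ÷ R$1,897,990.00 = 2.3542; DFL = R$1,897,990.00 ÷ R$1,069,756.00 = 1.7742.
Combined leverage = 2.3542 × 1.7742 = 4.1768.

4.18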